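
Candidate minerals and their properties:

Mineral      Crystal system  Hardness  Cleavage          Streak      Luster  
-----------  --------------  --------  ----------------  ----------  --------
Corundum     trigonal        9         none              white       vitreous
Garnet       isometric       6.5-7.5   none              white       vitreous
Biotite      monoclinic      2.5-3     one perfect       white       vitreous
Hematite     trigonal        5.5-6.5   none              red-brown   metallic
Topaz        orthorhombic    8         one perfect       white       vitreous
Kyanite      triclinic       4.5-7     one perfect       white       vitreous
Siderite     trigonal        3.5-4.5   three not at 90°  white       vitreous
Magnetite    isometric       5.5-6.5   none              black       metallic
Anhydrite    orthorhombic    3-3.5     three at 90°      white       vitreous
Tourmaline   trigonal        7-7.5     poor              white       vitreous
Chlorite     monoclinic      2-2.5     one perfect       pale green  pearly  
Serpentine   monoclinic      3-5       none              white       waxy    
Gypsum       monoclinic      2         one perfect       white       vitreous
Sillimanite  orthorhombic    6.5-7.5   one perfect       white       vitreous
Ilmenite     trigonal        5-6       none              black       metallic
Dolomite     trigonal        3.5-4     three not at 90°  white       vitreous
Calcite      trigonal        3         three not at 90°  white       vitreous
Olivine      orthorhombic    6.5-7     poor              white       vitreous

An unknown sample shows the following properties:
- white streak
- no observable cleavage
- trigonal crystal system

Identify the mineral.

Corundum

White streak excludes Hematite, Magnetite, Chlorite, Ilmenite.
No observable cleavage — narrows the field to Corundum, Garnet, Serpentine.
Trigonal crystal system — only Corundum remains.
The only mineral consistent with every observation is Corundum.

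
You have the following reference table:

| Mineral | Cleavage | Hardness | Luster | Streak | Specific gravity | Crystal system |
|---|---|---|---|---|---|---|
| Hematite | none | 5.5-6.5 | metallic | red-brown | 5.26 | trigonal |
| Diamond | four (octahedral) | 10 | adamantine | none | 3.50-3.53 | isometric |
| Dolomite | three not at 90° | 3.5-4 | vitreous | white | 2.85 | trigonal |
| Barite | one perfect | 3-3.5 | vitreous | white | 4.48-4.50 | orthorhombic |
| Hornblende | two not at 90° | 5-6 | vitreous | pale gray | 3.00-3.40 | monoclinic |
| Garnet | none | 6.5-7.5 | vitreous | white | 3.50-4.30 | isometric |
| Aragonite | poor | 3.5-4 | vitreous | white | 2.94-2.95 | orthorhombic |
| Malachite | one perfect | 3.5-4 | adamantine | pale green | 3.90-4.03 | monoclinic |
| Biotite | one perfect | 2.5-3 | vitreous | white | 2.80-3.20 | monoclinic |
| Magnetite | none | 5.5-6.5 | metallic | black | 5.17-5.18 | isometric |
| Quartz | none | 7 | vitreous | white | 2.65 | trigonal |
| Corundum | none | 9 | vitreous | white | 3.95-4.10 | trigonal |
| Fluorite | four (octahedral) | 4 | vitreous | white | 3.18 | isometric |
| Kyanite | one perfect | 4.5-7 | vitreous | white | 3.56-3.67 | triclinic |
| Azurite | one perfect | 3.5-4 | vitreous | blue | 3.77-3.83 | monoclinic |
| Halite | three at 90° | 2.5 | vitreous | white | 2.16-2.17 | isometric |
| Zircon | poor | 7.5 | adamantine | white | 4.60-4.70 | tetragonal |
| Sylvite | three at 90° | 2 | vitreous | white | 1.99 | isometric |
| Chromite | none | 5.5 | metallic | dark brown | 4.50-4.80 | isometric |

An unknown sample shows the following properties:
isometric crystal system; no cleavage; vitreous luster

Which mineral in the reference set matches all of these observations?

Isometric crystal system: leaves Diamond, Garnet, Magnetite, Fluorite, Halite, Sylvite, Chromite.
No cleavage: leaves Garnet, Magnetite, Chromite.
Vitreous luster: Garnet remains.
Only Garnet satisfies all observations.

Garnet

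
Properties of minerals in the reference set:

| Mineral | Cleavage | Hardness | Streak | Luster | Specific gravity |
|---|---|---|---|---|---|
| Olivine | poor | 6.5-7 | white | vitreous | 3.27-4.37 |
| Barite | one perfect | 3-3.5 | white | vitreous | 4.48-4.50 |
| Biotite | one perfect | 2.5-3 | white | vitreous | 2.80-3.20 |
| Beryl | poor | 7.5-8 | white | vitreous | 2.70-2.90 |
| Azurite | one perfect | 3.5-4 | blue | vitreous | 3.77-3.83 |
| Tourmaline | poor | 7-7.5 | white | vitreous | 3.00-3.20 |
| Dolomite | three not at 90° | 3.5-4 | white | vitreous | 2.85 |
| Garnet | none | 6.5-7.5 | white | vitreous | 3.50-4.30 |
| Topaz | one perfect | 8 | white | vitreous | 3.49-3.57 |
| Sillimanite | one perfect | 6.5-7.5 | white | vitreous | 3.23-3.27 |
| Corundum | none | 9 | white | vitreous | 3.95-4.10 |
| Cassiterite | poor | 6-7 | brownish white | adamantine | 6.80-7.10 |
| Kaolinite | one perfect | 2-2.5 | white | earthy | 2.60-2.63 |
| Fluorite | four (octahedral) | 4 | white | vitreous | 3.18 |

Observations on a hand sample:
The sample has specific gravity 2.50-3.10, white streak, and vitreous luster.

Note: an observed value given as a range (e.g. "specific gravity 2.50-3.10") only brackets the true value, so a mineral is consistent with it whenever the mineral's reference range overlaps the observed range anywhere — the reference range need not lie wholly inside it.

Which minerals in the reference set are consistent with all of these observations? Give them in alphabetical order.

Beryl, Biotite, Dolomite, Tourmaline

Specific gravity 2.50-3.10: leaves Biotite, Beryl, Tourmaline, Dolomite, Kaolinite.
White streak: no further eliminations.
Vitreous luster eliminates Kaolinite.
Consistent with every observation: Beryl, Biotite, Dolomite, Tourmaline.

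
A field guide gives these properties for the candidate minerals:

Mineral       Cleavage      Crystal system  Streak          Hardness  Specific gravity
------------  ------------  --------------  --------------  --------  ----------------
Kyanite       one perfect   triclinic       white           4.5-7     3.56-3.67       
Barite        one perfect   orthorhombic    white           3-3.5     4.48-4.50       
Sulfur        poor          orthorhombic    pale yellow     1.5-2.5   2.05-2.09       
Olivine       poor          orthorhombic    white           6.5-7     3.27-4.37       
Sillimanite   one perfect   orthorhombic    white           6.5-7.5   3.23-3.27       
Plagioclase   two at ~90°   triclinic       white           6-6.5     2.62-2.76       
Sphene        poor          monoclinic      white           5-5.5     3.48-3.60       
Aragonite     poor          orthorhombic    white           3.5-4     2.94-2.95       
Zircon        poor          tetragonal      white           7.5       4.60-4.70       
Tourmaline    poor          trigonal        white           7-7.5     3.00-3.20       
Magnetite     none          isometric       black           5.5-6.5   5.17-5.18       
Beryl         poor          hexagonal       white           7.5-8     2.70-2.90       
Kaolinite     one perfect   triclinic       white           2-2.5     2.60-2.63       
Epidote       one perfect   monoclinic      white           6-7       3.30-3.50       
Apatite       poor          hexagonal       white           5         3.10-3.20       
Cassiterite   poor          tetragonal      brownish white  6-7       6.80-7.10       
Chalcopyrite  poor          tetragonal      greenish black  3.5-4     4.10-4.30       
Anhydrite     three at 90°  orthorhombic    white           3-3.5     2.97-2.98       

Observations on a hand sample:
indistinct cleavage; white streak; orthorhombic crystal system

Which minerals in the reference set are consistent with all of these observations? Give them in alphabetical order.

Indistinct cleavage: narrows the field to Sulfur, Olivine, Sphene, Aragonite, Zircon, Tourmaline, Beryl, Apatite, Cassiterite, Chalcopyrite.
White streak is inconsistent with Sulfur, Cassiterite, Chalcopyrite.
Orthorhombic crystal system: only Olivine, Aragonite remain.
Remaining candidates: Aragonite, Olivine.

Aragonite, Olivine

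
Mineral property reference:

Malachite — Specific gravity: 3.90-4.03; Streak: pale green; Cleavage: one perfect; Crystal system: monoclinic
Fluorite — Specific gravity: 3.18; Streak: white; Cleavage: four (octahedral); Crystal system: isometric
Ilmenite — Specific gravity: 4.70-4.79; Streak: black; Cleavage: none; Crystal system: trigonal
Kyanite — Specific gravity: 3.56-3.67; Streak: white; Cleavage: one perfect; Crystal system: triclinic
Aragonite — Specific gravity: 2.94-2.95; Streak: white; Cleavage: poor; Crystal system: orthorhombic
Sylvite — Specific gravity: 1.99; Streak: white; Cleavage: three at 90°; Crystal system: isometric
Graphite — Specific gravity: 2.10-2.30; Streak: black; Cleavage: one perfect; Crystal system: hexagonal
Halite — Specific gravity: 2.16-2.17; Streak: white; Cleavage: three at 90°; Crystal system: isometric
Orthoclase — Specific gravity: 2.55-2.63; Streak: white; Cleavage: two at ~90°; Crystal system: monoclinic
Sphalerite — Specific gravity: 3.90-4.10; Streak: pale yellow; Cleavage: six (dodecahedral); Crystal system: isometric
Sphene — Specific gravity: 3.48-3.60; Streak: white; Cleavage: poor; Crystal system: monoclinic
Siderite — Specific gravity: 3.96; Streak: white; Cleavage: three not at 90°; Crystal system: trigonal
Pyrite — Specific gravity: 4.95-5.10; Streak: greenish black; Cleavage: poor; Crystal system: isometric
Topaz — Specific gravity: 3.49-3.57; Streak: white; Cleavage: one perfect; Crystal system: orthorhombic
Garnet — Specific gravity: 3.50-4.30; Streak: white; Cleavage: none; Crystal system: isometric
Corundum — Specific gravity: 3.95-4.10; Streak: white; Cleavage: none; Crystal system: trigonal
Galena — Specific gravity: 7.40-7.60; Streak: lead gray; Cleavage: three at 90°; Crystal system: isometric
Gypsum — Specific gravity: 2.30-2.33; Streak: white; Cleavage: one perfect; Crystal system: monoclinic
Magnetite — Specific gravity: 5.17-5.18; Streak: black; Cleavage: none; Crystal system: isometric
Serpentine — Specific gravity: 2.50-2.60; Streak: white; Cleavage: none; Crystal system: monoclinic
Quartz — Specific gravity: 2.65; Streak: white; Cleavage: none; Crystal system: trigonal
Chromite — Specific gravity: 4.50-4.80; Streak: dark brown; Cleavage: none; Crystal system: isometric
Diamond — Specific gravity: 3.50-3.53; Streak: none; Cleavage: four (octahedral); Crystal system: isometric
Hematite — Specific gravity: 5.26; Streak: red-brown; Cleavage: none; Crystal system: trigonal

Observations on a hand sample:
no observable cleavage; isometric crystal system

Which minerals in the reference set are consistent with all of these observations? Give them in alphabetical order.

No observable cleavage — Ilmenite, Garnet, Corundum, Magnetite, Serpentine, Quartz, Chromite, Hematite remain.
Isometric crystal system — only Garnet, Magnetite, Chromite remain.
Consistent with every observation: Chromite, Garnet, Magnetite.

Chromite, Garnet, Magnetite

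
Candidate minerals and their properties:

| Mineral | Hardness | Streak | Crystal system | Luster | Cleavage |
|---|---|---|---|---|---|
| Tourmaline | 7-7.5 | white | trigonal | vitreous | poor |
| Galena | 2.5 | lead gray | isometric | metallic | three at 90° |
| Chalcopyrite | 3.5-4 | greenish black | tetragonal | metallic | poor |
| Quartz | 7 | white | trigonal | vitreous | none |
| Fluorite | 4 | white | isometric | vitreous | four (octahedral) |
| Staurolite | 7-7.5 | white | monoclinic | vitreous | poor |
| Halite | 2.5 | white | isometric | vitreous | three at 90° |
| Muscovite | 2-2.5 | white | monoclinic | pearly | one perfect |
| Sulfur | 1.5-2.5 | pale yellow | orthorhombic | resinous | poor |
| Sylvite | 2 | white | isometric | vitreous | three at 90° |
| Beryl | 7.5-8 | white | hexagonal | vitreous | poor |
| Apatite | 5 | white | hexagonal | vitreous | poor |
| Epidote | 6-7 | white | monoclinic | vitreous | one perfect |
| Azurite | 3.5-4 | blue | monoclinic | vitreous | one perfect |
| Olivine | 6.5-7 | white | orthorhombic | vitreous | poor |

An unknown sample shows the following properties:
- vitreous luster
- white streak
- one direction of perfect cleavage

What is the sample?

Epidote

Vitreous luster is inconsistent with Galena, Chalcopyrite, Muscovite, Sulfur.
White streak is inconsistent with Azurite.
One direction of perfect cleavage: only Epidote remains.
Only Epidote satisfies all observations.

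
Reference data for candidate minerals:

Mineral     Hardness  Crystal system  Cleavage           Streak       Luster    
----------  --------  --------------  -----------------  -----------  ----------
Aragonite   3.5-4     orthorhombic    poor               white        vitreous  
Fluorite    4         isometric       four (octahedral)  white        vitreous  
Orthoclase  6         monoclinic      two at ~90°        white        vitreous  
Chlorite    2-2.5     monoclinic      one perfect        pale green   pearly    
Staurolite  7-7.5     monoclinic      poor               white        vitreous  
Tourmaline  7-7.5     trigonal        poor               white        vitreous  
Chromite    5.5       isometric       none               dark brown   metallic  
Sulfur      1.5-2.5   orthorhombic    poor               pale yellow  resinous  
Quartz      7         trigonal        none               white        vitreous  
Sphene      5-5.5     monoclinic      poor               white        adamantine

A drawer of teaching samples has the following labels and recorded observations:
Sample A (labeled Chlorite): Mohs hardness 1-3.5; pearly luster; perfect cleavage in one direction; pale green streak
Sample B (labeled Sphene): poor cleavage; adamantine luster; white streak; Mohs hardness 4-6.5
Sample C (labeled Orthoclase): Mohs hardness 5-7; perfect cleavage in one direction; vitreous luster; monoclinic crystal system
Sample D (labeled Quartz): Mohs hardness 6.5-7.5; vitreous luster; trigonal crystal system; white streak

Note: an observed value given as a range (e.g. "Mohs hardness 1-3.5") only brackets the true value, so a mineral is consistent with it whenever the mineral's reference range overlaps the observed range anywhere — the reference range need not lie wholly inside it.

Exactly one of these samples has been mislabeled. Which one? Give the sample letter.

C

Sample A: all recorded properties match Chlorite.
Sample B: all recorded properties match Sphene.
Sample C: perfect cleavage in one direction is outside the reference for Orthoclase (cleavage two at ~90°) — mislabeled.
Sample D: all recorded properties match Quartz.
The mislabeled specimen is C.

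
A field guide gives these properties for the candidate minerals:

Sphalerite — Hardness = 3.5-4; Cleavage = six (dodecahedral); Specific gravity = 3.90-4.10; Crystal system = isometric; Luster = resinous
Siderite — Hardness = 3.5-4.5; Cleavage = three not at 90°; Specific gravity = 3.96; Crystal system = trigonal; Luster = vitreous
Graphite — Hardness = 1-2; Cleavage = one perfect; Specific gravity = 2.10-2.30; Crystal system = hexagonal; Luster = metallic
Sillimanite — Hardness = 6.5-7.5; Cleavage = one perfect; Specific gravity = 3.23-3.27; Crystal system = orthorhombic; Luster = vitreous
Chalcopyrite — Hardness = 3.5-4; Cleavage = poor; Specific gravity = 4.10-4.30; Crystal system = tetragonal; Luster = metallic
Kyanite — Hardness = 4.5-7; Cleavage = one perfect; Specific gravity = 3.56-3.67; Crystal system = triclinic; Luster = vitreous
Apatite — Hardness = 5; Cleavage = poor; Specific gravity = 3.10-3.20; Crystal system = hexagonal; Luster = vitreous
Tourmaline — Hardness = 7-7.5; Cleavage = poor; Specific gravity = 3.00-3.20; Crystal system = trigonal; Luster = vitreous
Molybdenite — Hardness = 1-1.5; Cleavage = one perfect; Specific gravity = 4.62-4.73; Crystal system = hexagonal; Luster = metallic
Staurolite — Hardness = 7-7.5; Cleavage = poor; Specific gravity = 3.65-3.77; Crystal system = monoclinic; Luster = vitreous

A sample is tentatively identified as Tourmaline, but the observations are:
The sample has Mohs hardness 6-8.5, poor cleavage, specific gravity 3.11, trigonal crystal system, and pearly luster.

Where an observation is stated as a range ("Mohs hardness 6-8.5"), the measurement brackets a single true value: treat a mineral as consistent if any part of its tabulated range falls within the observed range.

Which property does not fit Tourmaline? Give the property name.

Mohs hardness 6-8.5: Tourmaline has hardness 7-7.5 — consistent.
Poor cleavage: Tourmaline has cleavage poor — consistent.
Specific gravity 3.11: Tourmaline has SG 3.00-3.20 — consistent.
Trigonal crystal system: Tourmaline has trigonal system — consistent.
Pearly luster: Tourmaline has vitreous luster — inconsistent.
The luster is the one property that does not fit.

luster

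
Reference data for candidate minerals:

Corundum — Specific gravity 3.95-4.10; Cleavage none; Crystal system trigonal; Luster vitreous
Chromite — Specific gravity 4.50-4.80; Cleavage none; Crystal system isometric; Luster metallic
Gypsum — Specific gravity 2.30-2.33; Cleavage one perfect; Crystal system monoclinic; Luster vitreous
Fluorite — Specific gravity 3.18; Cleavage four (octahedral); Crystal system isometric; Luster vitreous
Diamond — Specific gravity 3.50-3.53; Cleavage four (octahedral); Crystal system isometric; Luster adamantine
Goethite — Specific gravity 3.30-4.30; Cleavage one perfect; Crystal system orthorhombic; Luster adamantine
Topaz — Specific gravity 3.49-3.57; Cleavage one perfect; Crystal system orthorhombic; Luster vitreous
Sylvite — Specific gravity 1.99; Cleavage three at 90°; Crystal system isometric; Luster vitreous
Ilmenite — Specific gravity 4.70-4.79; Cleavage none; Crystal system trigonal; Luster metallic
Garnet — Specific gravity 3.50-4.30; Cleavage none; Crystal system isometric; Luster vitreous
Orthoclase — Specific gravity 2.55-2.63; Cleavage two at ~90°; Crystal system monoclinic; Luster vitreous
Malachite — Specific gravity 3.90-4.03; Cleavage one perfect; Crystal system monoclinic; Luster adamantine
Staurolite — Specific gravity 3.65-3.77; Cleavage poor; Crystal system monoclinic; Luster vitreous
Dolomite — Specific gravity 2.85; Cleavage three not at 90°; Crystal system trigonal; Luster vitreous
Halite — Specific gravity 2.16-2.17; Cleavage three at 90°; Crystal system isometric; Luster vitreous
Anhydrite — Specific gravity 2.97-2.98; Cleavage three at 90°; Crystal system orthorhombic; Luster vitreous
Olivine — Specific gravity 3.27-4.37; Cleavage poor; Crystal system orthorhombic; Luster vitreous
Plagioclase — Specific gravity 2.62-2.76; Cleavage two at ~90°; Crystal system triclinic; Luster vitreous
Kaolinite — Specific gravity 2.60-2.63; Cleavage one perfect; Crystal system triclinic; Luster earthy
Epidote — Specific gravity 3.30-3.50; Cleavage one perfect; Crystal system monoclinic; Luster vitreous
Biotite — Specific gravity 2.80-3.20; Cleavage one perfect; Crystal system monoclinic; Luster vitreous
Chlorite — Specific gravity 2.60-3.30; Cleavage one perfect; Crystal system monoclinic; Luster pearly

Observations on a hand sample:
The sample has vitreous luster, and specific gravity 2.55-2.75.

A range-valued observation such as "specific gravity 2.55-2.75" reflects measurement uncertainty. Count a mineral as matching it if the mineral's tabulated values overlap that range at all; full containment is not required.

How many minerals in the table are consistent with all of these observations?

Vitreous luster: leaves Corundum, Gypsum, Fluorite, Topaz, Sylvite, Garnet, Orthoclase, Staurolite, Dolomite, Halite, Anhydrite, Olivine, Plagioclase, Epidote, Biotite.
Specific gravity 2.55-2.75: only Orthoclase, Plagioclase remain.
The minerals that satisfy all observations are Orthoclase, Plagioclase.
That is 2 minerals.

2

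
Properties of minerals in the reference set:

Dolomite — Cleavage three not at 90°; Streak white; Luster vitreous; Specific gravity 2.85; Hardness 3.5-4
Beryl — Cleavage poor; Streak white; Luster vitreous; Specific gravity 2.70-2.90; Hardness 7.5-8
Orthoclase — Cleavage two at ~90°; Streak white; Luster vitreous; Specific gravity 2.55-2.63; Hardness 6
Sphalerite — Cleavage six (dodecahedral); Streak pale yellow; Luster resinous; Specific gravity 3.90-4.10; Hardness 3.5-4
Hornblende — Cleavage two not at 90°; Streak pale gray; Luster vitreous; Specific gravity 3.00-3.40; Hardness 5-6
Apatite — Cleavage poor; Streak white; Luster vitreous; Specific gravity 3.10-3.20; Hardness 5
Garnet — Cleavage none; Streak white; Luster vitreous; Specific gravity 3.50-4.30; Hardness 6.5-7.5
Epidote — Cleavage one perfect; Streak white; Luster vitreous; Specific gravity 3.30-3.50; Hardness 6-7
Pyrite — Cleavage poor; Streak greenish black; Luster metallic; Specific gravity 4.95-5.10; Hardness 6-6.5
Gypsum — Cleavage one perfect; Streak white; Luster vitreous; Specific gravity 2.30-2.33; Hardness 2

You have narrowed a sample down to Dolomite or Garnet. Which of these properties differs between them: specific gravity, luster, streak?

specific gravity

Specific gravity: Dolomite 2.85, Garnet 3.50-4.30 — different.
Luster: both vitreous — no difference.
Streak: both white — no difference.
Specific gravity is the diagnostic property here.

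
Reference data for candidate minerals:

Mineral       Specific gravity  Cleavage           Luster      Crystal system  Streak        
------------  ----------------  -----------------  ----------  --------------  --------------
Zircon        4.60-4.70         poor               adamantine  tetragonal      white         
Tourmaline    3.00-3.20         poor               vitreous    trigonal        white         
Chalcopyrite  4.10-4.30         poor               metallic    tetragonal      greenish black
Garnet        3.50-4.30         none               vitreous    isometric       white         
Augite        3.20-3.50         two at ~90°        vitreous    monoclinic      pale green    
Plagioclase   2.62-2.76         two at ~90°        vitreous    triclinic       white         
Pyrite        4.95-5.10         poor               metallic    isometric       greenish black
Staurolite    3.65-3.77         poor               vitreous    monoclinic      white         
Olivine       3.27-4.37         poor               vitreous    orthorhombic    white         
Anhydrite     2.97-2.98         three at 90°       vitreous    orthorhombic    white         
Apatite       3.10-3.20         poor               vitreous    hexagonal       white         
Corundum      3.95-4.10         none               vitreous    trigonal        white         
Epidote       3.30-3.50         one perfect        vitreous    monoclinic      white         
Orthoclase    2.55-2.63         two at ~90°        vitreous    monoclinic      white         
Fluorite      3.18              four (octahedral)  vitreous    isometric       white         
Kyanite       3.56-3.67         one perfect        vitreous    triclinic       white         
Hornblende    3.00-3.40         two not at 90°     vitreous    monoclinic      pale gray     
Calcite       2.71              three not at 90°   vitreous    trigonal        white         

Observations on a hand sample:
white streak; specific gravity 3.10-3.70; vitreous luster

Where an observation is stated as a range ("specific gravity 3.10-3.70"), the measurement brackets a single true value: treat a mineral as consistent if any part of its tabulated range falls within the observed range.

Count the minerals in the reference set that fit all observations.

White streak rules out Chalcopyrite, Augite, Pyrite, Hornblende.
Specific gravity 3.10-3.70 eliminates Zircon, Plagioclase, Anhydrite, Corundum, Orthoclase, Calcite.
Vitreous luster — no further eliminations.
The minerals that satisfy all observations are Apatite, Epidote, Fluorite, Garnet, Kyanite, Olivine, Staurolite, Tourmaline.
That is 8 minerals.

8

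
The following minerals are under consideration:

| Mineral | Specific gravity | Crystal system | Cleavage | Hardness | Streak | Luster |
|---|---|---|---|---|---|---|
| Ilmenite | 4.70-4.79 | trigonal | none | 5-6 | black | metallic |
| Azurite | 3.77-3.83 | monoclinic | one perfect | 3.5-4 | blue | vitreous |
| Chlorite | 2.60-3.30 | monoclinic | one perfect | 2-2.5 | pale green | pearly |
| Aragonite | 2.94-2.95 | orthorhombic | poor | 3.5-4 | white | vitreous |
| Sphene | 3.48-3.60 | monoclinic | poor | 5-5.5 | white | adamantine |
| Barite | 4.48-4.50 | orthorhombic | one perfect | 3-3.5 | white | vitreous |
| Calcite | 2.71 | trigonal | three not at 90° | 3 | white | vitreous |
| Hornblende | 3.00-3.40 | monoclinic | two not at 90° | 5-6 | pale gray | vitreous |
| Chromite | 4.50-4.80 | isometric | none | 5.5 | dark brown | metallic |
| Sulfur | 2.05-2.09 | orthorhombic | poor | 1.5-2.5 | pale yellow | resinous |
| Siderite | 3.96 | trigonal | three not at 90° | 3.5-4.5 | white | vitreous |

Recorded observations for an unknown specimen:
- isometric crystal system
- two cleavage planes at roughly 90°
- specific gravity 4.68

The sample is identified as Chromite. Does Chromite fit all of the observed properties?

No

Isometric crystal system — matches Chromite (isometric system).
Two cleavage planes at roughly 90° — Chromite has cleavage none; inconsistent.
Specific gravity 4.68 — matches Chromite (SG 4.50-4.80).
Chromite is excluded by the cleavage.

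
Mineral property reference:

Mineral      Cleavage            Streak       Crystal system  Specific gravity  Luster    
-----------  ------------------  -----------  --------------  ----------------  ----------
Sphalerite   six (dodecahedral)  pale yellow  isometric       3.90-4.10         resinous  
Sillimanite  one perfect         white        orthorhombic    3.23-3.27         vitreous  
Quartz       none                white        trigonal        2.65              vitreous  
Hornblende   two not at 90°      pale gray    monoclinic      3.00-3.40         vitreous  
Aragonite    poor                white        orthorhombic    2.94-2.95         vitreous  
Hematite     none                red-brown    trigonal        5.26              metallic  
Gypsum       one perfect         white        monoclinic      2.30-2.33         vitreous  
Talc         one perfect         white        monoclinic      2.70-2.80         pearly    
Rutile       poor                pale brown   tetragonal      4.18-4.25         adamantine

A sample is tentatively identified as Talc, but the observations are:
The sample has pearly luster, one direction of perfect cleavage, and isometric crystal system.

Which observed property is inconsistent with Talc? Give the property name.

Pearly luster: Talc has pearly luster — consistent.
One direction of perfect cleavage: Talc has cleavage one perfect — consistent.
Isometric crystal system: Talc has monoclinic system — outside the reference range.
Only the crystal system is inconsistent.

crystal system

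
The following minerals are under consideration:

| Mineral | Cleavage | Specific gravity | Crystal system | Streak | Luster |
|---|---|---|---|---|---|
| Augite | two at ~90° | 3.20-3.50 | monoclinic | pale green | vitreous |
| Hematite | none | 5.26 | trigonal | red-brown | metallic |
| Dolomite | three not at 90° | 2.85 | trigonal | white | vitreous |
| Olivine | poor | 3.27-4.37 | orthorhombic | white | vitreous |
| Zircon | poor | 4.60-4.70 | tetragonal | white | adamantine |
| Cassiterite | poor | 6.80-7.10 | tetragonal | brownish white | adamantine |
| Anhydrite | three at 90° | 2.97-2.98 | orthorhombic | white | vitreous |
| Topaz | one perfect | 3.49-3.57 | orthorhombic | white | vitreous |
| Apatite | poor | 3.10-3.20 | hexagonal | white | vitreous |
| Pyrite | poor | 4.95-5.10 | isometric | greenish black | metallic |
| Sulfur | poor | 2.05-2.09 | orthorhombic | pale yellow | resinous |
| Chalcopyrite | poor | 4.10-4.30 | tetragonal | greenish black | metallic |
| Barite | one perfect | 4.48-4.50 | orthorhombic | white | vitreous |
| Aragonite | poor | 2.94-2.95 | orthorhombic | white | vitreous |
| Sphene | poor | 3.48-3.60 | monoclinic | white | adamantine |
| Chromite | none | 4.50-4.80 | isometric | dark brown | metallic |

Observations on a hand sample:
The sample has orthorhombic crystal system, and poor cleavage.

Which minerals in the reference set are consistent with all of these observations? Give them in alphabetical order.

Orthorhombic crystal system — leaves Olivine, Anhydrite, Topaz, Sulfur, Barite, Aragonite.
Poor cleavage eliminates Anhydrite, Topaz, Barite.
The minerals that satisfy all observations are Aragonite, Olivine, Sulfur.

Aragonite, Olivine, Sulfur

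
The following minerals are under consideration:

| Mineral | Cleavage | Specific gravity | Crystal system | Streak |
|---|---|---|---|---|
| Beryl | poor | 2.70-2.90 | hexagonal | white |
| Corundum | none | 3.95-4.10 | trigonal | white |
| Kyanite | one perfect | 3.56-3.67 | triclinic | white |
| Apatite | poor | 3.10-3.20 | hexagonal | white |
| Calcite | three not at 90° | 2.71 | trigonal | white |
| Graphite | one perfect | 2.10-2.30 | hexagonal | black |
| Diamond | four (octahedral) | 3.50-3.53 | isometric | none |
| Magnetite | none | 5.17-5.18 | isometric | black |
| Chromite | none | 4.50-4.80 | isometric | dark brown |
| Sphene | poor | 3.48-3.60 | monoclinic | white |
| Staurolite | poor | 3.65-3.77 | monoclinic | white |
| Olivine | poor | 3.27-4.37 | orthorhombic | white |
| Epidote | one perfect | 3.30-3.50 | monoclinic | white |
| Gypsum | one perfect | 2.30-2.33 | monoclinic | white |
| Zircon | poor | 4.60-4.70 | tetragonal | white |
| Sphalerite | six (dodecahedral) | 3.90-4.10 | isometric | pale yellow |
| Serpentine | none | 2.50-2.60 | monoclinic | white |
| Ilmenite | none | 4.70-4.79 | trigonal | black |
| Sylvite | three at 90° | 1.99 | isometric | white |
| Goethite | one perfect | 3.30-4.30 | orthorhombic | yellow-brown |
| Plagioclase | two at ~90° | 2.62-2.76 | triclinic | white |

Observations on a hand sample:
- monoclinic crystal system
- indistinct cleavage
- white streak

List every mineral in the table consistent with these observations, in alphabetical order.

Sphene, Staurolite

Monoclinic crystal system — narrows the field to Sphene, Staurolite, Epidote, Gypsum, Serpentine.
Indistinct cleavage — Sphene, Staurolite remain.
White streak — every remaining candidate is consistent.
The minerals that satisfy all observations are Sphene, Staurolite.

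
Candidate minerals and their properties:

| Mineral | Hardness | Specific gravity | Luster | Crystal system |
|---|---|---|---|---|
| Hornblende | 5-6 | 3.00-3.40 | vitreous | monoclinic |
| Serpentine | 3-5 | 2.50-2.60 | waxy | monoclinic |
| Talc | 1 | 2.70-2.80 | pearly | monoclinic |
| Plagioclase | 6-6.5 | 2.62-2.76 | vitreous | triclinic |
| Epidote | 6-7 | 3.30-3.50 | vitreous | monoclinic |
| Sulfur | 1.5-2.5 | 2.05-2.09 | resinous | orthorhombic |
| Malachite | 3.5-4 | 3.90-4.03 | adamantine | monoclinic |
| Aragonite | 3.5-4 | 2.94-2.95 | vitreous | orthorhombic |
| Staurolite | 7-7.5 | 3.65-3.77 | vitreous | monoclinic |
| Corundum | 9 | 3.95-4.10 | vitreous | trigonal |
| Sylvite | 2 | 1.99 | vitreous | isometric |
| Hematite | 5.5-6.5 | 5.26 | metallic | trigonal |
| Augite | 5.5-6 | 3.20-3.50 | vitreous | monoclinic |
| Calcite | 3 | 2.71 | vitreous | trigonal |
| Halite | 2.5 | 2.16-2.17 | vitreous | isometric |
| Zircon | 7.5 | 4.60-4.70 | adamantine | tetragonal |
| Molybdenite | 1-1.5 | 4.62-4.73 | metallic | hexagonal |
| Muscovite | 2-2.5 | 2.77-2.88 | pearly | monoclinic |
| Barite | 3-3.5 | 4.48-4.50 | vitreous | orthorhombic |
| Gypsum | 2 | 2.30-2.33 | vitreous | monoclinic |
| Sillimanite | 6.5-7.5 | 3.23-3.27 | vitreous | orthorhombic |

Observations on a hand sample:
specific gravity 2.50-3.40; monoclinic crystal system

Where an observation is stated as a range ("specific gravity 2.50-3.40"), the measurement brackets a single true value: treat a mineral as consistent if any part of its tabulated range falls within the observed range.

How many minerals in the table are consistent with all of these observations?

Specific gravity 2.50-3.40 — narrows the field to Hornblende, Serpentine, Talc, Plagioclase, Epidote, Aragonite, Augite, Calcite, Muscovite, Sillimanite.
Monoclinic crystal system rules out Plagioclase, Aragonite, Calcite, Sillimanite.
Consistent with every observation: Augite, Epidote, Hornblende, Muscovite, Serpentine, Talc.
That is 6 minerals.

6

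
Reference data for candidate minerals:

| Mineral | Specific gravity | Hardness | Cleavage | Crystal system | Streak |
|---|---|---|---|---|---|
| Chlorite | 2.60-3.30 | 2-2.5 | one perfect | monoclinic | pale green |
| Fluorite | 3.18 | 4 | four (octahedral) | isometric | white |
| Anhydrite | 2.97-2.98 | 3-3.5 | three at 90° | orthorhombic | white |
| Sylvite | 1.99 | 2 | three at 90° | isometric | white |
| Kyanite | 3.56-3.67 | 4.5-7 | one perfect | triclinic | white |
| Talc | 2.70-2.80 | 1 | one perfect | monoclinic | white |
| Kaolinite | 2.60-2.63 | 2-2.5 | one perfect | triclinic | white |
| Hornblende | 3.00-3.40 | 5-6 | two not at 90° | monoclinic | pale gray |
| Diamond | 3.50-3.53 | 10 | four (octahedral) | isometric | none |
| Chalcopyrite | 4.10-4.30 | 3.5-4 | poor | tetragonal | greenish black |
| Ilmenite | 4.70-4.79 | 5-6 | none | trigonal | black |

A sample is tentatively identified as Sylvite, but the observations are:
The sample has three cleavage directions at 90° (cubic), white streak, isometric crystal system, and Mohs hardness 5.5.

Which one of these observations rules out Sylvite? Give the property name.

Three cleavage directions at 90° (cubic): Sylvite has cleavage three at 90° — agrees.
White streak: Sylvite has white streak — agrees.
Isometric crystal system: Sylvite has isometric system — agrees.
Mohs hardness 5.5: Sylvite has hardness 2 — inconsistent.
Everything matches except the hardness.

hardness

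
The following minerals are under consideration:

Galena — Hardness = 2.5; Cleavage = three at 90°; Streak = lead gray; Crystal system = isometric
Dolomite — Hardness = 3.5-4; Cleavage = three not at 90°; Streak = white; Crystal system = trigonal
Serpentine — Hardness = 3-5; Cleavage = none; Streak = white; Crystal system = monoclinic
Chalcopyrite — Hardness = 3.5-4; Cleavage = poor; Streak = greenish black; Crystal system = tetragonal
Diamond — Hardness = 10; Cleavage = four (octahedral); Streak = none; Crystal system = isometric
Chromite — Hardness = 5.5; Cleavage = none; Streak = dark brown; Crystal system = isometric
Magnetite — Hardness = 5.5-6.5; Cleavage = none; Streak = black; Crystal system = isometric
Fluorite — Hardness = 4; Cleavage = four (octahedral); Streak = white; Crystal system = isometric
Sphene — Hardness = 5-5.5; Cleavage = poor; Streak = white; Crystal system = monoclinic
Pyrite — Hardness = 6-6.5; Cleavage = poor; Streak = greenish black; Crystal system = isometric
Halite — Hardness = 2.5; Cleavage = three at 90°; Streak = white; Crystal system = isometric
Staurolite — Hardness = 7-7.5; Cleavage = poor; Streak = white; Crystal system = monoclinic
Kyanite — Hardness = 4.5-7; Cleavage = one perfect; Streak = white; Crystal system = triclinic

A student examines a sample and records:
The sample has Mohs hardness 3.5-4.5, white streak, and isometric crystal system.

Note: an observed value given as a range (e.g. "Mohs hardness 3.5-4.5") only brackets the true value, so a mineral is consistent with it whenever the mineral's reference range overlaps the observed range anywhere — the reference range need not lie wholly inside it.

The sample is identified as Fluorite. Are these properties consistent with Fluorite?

Yes

Mohs hardness 3.5-4.5 — agrees with Fluorite (hardness 4).
White streak — agrees with Fluorite (white streak).
Isometric crystal system — agrees with Fluorite (isometric system).
All observations are consistent with the tabulated values for Fluorite.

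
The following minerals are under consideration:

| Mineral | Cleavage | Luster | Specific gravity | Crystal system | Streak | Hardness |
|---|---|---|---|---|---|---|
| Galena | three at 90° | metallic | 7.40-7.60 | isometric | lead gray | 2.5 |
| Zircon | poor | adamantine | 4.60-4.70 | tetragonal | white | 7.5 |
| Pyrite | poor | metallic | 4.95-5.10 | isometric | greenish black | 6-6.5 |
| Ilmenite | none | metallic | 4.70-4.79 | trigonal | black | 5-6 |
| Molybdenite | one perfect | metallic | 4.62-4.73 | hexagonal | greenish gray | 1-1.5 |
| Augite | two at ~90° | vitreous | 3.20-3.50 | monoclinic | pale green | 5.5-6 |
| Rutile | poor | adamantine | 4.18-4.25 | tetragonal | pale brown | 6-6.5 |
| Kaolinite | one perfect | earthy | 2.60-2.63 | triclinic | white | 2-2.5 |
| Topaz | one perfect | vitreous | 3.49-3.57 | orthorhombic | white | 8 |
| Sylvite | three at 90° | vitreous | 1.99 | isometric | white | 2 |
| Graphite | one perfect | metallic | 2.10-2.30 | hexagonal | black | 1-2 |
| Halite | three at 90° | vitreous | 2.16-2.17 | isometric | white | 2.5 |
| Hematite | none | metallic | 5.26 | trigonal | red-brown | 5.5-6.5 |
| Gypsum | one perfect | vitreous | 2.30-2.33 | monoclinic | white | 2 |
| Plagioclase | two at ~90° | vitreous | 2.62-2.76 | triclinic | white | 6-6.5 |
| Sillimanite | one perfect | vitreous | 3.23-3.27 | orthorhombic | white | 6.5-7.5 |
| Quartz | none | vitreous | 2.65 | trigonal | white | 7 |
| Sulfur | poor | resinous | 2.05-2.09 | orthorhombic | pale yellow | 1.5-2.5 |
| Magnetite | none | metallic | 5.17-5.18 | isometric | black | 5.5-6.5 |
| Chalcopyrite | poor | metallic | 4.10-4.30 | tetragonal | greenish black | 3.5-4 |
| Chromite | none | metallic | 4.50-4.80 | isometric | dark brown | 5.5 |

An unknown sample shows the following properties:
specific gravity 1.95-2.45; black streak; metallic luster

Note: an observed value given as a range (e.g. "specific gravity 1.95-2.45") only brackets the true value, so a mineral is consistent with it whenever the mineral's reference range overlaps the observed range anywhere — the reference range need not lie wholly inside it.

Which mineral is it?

Specific gravity 1.95-2.45: Sylvite, Graphite, Halite, Gypsum, Sulfur remain.
Black streak: narrows the field to Graphite.
Metallic luster: consistent with all remaining minerals.
The only mineral consistent with every observation is Graphite.

Graphite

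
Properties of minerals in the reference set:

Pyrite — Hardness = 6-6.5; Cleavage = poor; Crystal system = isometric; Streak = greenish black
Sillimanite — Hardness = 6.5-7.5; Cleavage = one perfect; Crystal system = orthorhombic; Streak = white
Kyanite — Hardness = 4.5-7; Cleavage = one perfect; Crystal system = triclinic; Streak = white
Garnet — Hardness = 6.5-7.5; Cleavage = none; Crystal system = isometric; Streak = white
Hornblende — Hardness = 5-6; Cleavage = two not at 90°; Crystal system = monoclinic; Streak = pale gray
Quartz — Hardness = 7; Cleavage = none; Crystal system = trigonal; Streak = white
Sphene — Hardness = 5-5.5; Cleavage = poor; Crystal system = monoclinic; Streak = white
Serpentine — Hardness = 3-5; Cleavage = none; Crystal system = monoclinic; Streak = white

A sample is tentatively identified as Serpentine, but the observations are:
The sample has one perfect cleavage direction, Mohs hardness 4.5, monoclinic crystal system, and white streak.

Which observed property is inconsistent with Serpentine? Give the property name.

One perfect cleavage direction: Serpentine has cleavage none — does not match.
Mohs hardness 4.5: Serpentine has hardness 3-5 — within range.
Monoclinic crystal system: Serpentine has monoclinic system — within range.
White streak: Serpentine has white streak — within range.
Only the cleavage is inconsistent.

cleavage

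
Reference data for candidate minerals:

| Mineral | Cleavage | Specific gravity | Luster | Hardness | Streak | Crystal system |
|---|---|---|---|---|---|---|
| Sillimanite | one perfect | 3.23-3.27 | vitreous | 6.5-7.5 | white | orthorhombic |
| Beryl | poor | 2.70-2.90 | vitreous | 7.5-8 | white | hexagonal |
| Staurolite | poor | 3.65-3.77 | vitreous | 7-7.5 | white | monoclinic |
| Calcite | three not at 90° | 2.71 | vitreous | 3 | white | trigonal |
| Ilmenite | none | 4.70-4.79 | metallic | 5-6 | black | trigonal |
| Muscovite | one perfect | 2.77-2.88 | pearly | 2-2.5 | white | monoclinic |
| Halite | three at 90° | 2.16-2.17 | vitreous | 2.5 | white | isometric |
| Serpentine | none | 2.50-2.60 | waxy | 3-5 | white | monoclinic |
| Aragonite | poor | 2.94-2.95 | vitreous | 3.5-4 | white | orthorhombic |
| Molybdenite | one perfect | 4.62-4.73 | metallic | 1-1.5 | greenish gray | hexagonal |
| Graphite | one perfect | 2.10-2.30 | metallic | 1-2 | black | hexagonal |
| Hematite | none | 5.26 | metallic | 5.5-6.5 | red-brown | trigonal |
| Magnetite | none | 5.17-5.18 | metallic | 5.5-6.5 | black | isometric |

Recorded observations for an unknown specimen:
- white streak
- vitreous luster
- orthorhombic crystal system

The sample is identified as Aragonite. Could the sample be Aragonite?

White streak — fits Aragonite (white streak).
Vitreous luster — fits Aragonite (vitreous luster).
Orthorhombic crystal system — fits Aragonite (orthorhombic system).
Every observed property is compatible with the reference values for Aragonite.

Yes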